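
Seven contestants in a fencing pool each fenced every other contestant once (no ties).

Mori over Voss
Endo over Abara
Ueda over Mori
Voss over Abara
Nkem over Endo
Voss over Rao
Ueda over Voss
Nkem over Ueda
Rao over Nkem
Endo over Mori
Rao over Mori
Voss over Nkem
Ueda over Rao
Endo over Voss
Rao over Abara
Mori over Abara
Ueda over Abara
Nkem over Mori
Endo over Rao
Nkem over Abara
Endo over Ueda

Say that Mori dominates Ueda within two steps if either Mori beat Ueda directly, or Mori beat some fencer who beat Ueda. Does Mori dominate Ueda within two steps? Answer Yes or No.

Mori did not beat Ueda directly.
Mori beat Voss, Abara, but each of them lost to Ueda. No two-step path.

No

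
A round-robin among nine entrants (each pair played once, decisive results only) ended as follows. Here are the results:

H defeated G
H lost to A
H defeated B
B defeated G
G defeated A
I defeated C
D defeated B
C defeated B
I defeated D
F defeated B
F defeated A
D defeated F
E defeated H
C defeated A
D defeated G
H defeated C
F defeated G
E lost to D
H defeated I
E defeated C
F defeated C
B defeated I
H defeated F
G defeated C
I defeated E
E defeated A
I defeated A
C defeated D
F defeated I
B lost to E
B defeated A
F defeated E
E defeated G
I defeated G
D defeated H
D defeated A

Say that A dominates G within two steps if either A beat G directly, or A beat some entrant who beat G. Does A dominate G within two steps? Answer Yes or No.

A did not beat G directly.
A beat H. Of those, H beat G.

Yes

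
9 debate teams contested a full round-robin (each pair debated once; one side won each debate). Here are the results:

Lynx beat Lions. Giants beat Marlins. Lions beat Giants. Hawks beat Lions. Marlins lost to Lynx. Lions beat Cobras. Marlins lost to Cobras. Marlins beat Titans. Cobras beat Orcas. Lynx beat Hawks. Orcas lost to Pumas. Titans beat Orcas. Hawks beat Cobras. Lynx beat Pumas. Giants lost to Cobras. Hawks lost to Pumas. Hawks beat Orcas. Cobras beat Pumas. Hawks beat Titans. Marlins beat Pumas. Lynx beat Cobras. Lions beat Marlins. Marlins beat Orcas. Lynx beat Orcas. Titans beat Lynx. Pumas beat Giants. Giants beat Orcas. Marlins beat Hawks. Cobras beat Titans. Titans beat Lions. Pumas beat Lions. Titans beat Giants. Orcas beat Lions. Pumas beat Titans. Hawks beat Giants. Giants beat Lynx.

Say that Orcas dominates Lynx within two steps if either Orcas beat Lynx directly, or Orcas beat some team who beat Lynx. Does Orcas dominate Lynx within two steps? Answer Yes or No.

No

Orcas did not beat Lynx directly.
Orcas beat Lions, but each of them lost to Lynx. No two-step path.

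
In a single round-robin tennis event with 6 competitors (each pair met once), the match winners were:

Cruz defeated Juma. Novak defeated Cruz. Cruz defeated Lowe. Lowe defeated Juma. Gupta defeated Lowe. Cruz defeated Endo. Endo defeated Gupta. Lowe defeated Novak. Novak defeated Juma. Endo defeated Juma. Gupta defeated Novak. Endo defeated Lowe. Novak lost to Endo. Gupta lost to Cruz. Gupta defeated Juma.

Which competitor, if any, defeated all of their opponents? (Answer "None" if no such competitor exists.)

Highest win total is Endo with 4 (out of 5 possible).
Endo lost to Cruz, so no competitor went undefeated.

None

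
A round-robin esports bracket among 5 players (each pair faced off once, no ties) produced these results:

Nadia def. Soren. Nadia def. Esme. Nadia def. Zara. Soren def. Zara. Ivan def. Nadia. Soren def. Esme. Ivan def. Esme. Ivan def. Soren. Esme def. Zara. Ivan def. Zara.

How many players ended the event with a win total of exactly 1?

1

Win totals: Esme 1, Zara 0, Ivan 4, Soren 2, Nadia 3.
Exactly 1: Esme — 1 player.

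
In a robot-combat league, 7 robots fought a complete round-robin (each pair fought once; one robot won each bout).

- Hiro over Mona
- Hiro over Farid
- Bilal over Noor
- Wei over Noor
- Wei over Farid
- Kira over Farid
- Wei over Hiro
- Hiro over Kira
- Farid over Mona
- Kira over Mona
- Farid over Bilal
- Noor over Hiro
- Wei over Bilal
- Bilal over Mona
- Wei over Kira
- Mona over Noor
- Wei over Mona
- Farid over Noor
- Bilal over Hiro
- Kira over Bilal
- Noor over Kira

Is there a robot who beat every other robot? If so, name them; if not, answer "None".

Wei

Wei has 6 wins out of 6 opponents — a perfect record.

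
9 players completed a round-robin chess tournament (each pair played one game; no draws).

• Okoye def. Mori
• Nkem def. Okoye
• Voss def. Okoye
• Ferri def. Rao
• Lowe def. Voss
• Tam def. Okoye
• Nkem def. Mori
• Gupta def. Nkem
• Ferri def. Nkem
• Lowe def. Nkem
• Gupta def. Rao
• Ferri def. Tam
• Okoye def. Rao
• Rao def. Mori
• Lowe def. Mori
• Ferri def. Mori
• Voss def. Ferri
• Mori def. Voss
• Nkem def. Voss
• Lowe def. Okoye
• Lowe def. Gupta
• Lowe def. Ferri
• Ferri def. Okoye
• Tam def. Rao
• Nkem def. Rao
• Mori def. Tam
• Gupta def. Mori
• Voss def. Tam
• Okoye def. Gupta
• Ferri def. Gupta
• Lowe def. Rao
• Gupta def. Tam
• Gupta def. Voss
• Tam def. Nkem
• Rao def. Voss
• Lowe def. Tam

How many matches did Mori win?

2

Mori's results: beat Tam, Voss; lost to Lowe, Gupta, Nkem, Okoye, Ferri, Rao.
That is 2 wins.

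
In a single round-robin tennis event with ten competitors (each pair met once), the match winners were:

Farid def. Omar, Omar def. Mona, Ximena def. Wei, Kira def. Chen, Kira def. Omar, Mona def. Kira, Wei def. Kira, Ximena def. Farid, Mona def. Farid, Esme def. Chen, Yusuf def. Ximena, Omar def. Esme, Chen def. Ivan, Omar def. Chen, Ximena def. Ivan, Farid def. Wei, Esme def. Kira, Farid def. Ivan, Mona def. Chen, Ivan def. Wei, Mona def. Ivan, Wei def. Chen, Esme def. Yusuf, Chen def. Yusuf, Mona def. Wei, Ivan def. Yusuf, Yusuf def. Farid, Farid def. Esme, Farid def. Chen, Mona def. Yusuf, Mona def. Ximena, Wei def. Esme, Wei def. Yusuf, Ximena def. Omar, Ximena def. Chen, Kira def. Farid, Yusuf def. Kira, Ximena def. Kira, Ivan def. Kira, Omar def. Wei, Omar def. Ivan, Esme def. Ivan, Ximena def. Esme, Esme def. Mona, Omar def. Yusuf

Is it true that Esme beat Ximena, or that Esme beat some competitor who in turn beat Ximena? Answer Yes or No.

Esme did not beat Ximena directly.
Esme beat Chen, Yusuf, Mona, Kira, Ivan. Of those, Yusuf beat Ximena.

Yes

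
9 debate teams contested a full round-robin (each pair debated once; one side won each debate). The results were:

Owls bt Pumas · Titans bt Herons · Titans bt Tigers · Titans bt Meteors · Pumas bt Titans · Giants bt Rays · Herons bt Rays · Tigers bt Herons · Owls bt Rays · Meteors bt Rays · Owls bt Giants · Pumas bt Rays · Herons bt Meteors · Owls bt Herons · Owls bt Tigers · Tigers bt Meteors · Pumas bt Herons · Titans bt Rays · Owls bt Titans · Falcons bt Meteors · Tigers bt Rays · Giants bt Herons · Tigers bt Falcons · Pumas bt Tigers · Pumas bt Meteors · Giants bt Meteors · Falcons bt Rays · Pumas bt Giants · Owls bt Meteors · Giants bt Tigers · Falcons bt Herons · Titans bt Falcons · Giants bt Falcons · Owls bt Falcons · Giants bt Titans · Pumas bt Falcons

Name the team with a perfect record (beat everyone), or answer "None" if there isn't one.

Owls

Owls has 8 wins out of 8 opponents — a perfect record.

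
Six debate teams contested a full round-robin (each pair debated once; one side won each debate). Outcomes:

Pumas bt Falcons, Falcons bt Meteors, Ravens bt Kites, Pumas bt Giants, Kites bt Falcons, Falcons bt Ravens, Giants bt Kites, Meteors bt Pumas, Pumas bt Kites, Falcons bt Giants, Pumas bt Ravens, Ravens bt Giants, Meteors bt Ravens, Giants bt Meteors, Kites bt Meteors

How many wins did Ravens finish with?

Ravens' results: beat Kites, Giants; lost to Meteors, Pumas, Falcons.
That is 2 wins.

2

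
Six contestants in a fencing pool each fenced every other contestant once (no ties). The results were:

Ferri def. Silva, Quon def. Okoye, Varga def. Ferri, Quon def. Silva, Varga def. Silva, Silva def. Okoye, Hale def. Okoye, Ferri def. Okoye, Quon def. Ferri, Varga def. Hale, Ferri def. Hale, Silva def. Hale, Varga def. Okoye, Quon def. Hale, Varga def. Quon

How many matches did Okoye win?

0

Okoye's results: beat no one; lost to Varga, Quon, Silva, Ferri, Hale.
That is 0 wins.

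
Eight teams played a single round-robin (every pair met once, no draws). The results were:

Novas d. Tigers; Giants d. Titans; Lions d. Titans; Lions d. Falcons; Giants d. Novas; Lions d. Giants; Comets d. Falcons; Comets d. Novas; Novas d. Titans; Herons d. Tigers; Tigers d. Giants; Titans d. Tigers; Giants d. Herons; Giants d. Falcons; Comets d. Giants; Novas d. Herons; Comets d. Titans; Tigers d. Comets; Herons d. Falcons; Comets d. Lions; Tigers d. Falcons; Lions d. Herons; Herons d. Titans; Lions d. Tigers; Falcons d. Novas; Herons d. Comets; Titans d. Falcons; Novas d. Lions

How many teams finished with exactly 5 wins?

2

Win totals: Comets 5, Falcons 1, Giants 4, Tigers 3, Herons 4, Lions 5, Titans 2, Novas 4.
Exactly 5: Comets, Lions — 2 teams.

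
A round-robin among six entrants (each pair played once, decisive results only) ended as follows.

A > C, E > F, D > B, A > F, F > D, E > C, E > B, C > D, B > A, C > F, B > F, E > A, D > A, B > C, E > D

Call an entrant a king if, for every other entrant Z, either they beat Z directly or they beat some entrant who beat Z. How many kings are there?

A cannot reach B, E in two steps.
B cannot reach E in two steps.
C cannot reach E in two steps.
D cannot reach E in two steps.
E reaches everyone (king).
F cannot reach C, E in two steps.
Kings: E — 1.

1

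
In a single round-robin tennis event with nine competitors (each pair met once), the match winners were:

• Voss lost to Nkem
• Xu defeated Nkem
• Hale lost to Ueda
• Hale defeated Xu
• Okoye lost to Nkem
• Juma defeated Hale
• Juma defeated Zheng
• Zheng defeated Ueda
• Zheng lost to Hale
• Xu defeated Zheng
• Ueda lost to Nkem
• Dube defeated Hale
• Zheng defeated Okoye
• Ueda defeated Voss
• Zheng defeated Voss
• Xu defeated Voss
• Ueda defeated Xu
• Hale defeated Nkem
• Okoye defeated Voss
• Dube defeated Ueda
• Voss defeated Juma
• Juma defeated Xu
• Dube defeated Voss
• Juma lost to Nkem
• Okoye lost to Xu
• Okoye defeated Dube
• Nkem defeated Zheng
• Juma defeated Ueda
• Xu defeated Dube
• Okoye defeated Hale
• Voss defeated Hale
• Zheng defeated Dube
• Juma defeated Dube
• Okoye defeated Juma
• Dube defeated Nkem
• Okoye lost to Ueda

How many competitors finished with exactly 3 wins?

Win totals: Juma 5, Hale 3, Xu 5, Ueda 4, Nkem 5, Dube 4, Voss 2, Okoye 4, Zheng 4.
Exactly 3: Hale — 1 competitor.

1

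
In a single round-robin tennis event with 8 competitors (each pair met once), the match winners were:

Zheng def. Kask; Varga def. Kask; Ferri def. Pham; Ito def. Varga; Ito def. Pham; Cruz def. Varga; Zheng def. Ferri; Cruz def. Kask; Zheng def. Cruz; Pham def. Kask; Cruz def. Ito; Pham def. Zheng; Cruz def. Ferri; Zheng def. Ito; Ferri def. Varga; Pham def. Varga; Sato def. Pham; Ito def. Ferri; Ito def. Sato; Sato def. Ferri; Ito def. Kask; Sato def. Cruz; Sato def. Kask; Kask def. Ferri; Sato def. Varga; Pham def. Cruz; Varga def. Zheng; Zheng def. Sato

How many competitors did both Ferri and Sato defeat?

2

Ferri beat: Varga, Pham.
Sato beat: Cruz, Varga, Pham, Ferri, Kask.
Both beat: Varga, Pham — 2.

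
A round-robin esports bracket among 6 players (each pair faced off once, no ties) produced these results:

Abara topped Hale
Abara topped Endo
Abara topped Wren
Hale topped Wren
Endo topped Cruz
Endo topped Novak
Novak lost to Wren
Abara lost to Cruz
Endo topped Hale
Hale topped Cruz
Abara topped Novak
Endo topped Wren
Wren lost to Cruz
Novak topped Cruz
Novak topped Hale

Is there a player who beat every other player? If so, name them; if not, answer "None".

None

Highest win total is Endo with 4 (out of 5 possible).
Endo lost to Abara, so no player went undefeated.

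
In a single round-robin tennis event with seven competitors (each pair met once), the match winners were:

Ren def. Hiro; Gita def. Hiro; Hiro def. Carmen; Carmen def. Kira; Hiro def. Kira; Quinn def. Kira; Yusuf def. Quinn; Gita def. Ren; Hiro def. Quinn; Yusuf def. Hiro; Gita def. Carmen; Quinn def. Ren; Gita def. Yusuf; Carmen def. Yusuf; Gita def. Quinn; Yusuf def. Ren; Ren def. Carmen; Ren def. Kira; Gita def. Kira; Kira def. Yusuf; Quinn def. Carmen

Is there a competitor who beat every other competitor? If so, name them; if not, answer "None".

Gita

Gita has 6 wins out of 6 opponents — a perfect record.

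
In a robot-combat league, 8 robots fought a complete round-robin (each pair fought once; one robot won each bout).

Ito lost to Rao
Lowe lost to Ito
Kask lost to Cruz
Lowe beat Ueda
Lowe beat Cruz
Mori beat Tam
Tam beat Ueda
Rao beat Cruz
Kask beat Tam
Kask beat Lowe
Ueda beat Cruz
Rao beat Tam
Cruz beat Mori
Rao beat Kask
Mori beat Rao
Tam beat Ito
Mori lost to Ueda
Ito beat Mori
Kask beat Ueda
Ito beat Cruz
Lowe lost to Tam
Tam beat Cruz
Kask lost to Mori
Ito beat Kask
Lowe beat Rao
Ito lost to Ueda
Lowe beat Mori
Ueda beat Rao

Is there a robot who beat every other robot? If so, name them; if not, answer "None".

Highest win total is Ueda with 4 (out of 7 possible).
Ueda lost to Lowe, Tam, Kask, so no robot went undefeated.

None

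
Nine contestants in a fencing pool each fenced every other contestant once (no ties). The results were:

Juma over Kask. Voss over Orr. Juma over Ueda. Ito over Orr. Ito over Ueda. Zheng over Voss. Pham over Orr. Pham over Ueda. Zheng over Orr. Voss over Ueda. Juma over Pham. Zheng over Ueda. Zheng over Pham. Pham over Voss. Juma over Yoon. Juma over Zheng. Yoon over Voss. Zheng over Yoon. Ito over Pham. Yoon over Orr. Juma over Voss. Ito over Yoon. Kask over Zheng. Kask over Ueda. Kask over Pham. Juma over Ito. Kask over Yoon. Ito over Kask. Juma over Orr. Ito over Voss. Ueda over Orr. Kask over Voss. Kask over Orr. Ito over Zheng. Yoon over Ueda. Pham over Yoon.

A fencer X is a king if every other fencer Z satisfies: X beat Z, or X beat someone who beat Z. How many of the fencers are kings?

1

Yoon cannot reach Zheng, Kask, Juma, Pham, Ito in two steps.
Zheng cannot reach Kask, Juma, Ito in two steps.
Kask cannot reach Juma, Ito in two steps.
Juma reaches everyone (king).
Orr cannot reach Yoon, Zheng, Kask, Juma, Ueda, Pham, Voss, Ito in two steps.
Ueda cannot reach Yoon, Zheng, Kask, Juma, Pham, Voss, Ito in two steps.
Pham cannot reach Zheng, Kask, Juma, Ito in two steps.
Voss cannot reach Yoon, Zheng, Kask, Juma, Pham, Ito in two steps.
Ito cannot reach Juma in two steps.
Kings: Juma — 1.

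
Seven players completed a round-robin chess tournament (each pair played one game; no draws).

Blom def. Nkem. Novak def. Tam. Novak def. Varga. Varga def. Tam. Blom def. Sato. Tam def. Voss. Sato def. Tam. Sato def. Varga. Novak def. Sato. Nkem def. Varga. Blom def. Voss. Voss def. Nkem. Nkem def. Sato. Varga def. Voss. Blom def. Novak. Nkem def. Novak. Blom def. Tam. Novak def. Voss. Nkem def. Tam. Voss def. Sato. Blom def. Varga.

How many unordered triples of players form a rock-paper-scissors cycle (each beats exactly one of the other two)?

Win totals: Sato 2, Tam 1, Nkem 4, Novak 4, Blom 6, Voss 2, Varga 2.
A player with w wins dominates both others in C(w,2) triples; summing gives 1 + 0 + 6 + 6 + 15 + 1 + 1 = 30 transitive triples.
Total triples C(7,3) = 35, so cyclic triples = 35 − 30 = 5.

5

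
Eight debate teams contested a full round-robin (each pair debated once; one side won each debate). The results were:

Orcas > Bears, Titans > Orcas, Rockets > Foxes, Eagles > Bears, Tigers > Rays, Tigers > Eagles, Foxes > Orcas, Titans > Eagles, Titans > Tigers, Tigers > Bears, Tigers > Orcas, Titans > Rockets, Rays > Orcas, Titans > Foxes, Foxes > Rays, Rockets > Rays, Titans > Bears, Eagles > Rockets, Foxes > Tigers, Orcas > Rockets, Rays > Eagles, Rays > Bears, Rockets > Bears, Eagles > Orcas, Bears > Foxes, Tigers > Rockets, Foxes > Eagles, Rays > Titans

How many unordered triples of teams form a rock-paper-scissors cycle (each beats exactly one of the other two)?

12

Win totals: Tigers 5, Eagles 3, Rays 4, Rockets 3, Titans 6, Bears 1, Orcas 2, Foxes 4.
A team with w wins dominates both others in C(w,2) triples; summing gives 10 + 3 + 6 + 3 + 15 + 0 + 1 + 6 = 44 transitive triples.
Total triples C(8,3) = 56, so cyclic triples = 56 − 44 = 12.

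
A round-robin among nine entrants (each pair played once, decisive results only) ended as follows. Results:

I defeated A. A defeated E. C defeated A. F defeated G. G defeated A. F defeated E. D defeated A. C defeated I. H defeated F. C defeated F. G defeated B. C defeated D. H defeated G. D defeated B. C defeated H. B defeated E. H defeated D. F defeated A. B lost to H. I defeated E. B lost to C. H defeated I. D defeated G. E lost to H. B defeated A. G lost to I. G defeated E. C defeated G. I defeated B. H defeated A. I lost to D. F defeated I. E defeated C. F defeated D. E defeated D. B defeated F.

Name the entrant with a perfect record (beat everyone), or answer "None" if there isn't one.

None

Highest win total is H with 7 (out of 8 possible).
H lost to C, so no entrant went undefeated.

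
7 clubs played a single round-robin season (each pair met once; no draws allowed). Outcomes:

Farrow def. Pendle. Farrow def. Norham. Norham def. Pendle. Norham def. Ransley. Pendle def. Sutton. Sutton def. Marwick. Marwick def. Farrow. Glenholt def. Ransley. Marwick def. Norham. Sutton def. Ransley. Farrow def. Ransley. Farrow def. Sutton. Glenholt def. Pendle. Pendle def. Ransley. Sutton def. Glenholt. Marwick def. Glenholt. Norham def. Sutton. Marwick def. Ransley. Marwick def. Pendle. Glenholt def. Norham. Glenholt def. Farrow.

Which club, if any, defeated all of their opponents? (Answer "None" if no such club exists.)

Highest win total is Marwick with 5 (out of 6 possible).
Marwick lost to Sutton, so no club went undefeated.

None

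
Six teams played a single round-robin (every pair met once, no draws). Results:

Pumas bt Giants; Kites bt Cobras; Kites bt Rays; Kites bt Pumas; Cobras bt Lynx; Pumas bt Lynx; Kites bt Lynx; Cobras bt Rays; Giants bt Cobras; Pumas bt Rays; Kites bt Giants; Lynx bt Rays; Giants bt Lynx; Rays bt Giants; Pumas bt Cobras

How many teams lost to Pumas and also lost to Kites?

4

Pumas beat: Rays, Lynx, Cobras, Giants.
Kites beat: Rays, Pumas, Lynx, Cobras, Giants.
Both beat: Rays, Lynx, Cobras, Giants — 4.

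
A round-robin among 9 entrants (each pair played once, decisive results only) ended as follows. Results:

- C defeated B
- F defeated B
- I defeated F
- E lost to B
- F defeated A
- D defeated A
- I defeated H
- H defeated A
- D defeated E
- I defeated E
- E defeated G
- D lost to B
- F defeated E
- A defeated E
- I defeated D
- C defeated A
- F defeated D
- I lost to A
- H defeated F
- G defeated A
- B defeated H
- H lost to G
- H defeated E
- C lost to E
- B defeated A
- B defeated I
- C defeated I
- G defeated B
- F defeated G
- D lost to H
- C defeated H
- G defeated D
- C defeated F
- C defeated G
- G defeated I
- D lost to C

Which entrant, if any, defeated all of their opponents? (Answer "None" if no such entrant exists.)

Highest win total is C with 7 (out of 8 possible).
C lost to E, so no entrant went undefeated.

None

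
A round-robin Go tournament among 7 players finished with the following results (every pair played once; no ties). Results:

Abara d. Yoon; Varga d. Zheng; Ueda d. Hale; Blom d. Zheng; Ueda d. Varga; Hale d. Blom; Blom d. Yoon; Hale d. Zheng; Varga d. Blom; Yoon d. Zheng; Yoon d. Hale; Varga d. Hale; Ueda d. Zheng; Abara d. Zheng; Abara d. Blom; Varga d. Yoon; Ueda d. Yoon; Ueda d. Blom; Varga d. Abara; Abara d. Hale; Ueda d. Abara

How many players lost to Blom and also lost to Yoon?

1

Blom beat: Yoon, Zheng.
Yoon beat: Zheng, Hale.
Both beat: Zheng — 1.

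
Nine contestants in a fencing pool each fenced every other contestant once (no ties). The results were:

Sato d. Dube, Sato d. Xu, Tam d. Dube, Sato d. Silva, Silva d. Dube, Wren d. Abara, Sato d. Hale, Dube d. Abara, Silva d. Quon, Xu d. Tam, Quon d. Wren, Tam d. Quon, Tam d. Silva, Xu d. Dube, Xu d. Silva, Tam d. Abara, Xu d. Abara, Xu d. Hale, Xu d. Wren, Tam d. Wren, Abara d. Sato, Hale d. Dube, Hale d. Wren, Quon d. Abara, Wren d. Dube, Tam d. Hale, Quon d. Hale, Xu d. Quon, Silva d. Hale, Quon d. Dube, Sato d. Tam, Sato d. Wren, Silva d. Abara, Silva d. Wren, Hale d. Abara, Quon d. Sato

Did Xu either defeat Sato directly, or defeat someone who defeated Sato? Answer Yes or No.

Yes

Xu did not beat Sato directly.
Xu beat Tam, Dube, Abara, Hale, Silva, Wren, Quon. Of those, Abara beat Sato.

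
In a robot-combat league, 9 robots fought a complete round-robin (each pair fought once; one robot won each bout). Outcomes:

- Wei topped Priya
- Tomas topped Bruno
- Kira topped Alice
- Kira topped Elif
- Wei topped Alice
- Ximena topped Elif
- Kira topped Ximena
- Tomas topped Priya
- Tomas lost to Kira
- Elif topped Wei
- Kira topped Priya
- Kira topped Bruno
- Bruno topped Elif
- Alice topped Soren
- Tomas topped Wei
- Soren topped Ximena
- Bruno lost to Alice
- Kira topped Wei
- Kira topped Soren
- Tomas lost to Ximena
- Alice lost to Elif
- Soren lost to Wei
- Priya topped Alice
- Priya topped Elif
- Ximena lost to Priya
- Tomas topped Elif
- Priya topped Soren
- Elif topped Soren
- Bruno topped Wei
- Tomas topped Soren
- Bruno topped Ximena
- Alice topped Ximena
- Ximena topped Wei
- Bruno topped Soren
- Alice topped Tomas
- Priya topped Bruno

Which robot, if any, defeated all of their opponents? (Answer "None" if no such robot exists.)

Kira

Kira has 8 wins out of 8 opponents — a perfect record.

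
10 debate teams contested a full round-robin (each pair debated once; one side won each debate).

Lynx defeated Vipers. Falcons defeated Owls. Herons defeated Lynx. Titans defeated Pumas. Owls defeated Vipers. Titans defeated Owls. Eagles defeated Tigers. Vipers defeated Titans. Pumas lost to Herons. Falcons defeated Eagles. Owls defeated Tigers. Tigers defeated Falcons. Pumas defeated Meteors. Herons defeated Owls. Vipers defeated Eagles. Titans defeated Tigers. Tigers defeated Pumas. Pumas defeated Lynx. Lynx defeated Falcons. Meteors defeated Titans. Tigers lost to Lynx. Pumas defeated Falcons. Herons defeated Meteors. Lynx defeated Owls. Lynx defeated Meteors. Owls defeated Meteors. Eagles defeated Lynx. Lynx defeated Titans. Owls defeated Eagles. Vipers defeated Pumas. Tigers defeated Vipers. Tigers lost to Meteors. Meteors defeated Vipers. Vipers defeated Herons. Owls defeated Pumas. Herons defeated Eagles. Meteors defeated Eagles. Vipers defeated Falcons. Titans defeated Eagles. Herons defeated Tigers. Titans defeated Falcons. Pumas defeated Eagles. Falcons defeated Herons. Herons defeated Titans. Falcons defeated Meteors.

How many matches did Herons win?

Herons' results: beat Owls, Pumas, Lynx, Tigers, Eagles, Titans, Meteors; lost to Vipers, Falcons.
That is 7 wins.

7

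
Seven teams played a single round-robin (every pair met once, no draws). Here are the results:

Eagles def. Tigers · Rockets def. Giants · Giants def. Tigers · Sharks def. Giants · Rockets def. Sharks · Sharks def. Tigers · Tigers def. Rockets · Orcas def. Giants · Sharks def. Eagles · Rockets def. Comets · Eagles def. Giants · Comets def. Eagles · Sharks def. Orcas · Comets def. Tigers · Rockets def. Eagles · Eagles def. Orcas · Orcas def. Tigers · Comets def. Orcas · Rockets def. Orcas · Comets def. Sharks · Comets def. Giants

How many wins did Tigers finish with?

Tigers' results: beat Rockets; lost to Orcas, Sharks, Comets, Eagles, Giants.
That is 1 win.

1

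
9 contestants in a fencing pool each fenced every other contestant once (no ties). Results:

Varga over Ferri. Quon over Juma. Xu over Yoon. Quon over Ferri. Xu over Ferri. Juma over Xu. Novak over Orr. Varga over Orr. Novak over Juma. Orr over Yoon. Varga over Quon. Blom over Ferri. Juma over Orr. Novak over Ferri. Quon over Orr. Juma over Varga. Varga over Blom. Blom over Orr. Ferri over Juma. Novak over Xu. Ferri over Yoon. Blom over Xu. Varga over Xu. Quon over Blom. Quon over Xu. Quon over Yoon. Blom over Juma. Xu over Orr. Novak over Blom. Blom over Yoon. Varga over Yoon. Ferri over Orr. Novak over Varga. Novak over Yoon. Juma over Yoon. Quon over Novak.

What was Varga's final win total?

Varga's results: beat Ferri, Xu, Orr, Blom, Quon, Yoon; lost to Novak, Juma.
That is 6 wins.

6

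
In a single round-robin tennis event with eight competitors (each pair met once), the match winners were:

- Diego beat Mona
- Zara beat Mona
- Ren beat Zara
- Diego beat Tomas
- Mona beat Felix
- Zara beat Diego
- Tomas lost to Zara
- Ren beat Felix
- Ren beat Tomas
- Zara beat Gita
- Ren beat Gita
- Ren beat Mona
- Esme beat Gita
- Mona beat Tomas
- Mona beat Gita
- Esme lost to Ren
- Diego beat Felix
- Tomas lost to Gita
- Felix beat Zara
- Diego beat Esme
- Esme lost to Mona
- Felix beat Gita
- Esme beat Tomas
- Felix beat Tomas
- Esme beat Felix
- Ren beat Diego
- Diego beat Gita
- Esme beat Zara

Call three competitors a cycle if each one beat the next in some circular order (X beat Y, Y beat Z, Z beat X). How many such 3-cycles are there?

4

Win totals: Ren 7, Tomas 0, Mona 4, Gita 1, Diego 5, Esme 4, Felix 3, Zara 4.
A competitor with w wins dominates both others in C(w,2) triples; summing gives 21 + 0 + 6 + 0 + 10 + 6 + 3 + 6 = 52 transitive triples.
Total triples C(8,3) = 56, so cyclic triples = 56 − 52 = 4.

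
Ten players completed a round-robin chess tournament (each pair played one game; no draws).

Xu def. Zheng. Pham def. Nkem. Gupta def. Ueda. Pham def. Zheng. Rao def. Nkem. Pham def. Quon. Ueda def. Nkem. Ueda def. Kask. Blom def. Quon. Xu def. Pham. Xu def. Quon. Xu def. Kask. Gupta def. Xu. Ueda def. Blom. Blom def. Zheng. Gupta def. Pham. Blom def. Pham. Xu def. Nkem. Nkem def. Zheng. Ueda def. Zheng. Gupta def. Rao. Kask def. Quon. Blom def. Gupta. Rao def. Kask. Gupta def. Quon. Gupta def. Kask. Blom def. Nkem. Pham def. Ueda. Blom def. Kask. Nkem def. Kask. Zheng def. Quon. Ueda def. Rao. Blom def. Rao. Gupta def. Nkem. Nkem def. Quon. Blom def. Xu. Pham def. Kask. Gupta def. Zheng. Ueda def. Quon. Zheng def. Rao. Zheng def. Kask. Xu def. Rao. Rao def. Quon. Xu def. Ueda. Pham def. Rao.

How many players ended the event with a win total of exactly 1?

Win totals: Pham 6, Zheng 3, Nkem 3, Xu 7, Kask 1, Gupta 8, Ueda 6, Quon 0, Rao 3, Blom 8.
Exactly 1: Kask — 1 player.

1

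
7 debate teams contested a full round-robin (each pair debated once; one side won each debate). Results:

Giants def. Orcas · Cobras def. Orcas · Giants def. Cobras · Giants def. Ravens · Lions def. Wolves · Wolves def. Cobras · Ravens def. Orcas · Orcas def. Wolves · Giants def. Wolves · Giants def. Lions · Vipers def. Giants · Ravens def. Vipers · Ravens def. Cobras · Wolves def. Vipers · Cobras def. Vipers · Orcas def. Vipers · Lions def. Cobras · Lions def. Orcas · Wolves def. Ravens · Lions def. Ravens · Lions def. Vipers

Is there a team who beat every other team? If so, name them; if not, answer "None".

Highest win total is Lions with 5 (out of 6 possible).
Lions lost to Giants, so no team went undefeated.

None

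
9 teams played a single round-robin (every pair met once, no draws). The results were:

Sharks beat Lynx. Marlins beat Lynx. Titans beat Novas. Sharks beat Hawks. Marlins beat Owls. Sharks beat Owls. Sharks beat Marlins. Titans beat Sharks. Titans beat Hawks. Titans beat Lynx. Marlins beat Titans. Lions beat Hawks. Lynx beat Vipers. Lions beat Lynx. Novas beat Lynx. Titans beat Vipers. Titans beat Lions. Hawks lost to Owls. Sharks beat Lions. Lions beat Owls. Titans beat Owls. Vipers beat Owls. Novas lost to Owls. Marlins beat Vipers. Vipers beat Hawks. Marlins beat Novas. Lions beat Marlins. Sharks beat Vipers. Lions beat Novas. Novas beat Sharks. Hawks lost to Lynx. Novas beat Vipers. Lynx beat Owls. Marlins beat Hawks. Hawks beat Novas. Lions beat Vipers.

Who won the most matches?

Win totals: Lions 6, Marlins 6, Titans 7, Hawks 1, Owls 2, Lynx 3, Vipers 2, Novas 3, Sharks 6.
Titans leads with 7 wins (next highest: 6).

Titans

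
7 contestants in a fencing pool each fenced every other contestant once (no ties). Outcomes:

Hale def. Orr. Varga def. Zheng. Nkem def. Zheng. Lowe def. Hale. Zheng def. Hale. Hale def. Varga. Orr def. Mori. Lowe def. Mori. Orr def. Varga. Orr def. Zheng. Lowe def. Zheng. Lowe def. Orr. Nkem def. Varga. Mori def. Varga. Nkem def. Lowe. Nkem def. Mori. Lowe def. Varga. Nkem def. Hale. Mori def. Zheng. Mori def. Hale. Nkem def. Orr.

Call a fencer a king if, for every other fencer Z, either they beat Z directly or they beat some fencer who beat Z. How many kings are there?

1

Orr cannot reach Nkem, Lowe in two steps.
Nkem reaches everyone (king).
Lowe cannot reach Nkem in two steps.
Varga cannot reach Orr, Nkem, Lowe, Mori in two steps.
Hale cannot reach Nkem, Lowe in two steps.
Zheng cannot reach Nkem, Lowe, Mori in two steps.
Mori cannot reach Nkem, Lowe in two steps.
Kings: Nkem — 1.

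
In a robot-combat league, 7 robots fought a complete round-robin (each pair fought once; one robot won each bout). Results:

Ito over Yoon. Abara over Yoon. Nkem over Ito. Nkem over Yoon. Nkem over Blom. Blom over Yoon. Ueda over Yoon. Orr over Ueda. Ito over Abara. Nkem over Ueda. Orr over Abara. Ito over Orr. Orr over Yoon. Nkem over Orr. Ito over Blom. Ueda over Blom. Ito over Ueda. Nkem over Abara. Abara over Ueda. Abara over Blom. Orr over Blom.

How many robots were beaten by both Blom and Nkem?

Blom beat: Yoon.
Nkem beat: Orr, Yoon, Ueda, Blom, Abara, Ito.
Both beat: Yoon — 1.

1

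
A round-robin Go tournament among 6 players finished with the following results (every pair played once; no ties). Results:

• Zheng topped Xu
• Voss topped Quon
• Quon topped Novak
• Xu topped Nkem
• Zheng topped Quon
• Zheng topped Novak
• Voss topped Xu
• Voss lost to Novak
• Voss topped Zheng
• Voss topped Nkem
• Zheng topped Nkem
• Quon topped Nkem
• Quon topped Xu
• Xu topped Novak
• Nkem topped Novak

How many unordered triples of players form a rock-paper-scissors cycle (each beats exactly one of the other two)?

Of the C(6,3) = 20 triples, the cyclic ones are: {Nkem, Novak, Voss}; {Quon, Novak, Voss}; {Novak, Voss, Zheng}; {Novak, Voss, Xu}.
That is 4.

4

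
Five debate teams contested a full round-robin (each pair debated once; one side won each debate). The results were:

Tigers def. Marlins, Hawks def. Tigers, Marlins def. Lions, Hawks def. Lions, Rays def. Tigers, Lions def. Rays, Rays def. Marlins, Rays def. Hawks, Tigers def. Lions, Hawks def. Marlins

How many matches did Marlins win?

Marlins' results: beat Lions; lost to Tigers, Rays, Hawks.
That is 1 win.

1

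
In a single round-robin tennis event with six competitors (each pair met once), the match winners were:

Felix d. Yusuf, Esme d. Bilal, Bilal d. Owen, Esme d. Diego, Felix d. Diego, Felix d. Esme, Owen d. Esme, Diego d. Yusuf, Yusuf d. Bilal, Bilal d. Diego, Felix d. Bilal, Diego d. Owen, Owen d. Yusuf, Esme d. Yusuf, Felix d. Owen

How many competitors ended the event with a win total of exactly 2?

3

Win totals: Esme 3, Felix 5, Owen 2, Diego 2, Bilal 2, Yusuf 1.
Exactly 2: Owen, Diego, Bilal — 3 competitors.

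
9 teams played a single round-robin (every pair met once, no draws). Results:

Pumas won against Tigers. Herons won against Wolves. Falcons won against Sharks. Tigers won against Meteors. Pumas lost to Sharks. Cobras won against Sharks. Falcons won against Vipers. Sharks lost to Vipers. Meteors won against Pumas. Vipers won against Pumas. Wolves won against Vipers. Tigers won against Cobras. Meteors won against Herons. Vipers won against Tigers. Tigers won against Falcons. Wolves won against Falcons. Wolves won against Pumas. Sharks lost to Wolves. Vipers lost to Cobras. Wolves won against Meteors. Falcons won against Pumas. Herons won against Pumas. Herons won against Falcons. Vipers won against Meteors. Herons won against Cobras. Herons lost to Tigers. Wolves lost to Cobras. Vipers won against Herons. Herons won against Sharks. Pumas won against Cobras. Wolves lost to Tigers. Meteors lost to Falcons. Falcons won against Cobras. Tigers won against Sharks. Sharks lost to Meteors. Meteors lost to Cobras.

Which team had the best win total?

Tigers

Win totals: Herons 5, Wolves 5, Meteors 3, Sharks 1, Pumas 2, Cobras 4, Tigers 6, Vipers 5, Falcons 5.
Tigers leads with 6 wins (next highest: 5).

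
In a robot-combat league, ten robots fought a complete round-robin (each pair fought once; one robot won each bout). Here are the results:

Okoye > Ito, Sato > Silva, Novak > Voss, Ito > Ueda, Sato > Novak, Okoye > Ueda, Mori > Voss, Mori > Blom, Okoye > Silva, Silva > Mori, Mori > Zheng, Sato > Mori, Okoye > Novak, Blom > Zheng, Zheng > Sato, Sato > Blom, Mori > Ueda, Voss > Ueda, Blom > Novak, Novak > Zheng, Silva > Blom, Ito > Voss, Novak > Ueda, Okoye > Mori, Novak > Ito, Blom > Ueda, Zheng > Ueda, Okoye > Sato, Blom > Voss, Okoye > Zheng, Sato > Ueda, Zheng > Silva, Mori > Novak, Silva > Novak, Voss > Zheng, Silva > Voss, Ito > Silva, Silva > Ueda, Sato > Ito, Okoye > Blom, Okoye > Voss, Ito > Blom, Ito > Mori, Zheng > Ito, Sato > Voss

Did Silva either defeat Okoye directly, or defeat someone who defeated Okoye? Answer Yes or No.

Silva did not beat Okoye directly.
Silva beat Voss, Blom, Novak, Mori, Ueda, but each of them lost to Okoye. No two-step path.

No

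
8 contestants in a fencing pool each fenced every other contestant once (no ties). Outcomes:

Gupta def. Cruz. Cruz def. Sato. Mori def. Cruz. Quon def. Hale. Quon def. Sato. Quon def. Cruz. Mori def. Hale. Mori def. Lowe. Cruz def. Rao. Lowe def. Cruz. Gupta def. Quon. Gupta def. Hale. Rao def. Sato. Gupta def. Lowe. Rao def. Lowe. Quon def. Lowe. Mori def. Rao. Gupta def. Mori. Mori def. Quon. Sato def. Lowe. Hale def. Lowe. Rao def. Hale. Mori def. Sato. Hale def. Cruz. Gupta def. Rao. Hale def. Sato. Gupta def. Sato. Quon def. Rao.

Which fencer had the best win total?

Gupta

Win totals: Sato 1, Cruz 2, Quon 5, Mori 6, Lowe 1, Rao 3, Hale 3, Gupta 7.
Gupta leads with 7 wins (next highest: 6).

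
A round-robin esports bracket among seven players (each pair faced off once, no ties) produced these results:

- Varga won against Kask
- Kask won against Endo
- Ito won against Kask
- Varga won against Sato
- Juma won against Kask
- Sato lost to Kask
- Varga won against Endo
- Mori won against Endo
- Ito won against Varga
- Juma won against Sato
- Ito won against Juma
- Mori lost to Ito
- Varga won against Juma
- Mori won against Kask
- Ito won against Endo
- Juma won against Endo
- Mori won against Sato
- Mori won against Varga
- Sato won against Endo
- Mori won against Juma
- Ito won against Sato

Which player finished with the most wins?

Ito

Win totals: Varga 4, Ito 6, Endo 0, Mori 5, Kask 2, Sato 1, Juma 3.
Ito leads with 6 wins (next highest: 5).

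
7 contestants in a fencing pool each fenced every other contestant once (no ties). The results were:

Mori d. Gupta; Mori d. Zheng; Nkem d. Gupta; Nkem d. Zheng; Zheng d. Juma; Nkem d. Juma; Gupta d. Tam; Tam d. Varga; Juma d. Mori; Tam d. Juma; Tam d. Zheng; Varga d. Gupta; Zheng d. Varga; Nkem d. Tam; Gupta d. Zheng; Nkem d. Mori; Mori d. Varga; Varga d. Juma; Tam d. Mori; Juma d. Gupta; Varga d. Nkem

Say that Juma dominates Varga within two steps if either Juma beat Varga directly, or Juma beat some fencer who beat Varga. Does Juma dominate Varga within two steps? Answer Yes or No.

Yes

Juma did not beat Varga directly.
Juma beat Gupta, Mori. Of those, Mori beat Varga.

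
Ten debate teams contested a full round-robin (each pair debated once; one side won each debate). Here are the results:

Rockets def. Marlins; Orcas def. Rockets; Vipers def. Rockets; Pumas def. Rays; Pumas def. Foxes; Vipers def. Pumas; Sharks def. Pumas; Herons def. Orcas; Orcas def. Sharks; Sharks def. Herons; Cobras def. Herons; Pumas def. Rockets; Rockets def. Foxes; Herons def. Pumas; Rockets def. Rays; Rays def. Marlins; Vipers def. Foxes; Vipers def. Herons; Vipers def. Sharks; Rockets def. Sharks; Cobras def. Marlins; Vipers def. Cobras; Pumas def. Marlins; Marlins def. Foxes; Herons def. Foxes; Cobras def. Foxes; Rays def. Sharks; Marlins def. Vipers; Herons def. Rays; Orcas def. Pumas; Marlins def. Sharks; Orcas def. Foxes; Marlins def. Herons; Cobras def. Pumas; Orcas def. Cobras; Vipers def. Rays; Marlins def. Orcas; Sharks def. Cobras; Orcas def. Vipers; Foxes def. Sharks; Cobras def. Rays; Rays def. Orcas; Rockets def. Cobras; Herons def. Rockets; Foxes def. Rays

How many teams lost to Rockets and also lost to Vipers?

4

Rockets beat: Foxes, Sharks, Cobras, Rays, Marlins.
Vipers beat: Foxes, Sharks, Cobras, Pumas, Herons, Rockets, Rays.
Both beat: Foxes, Sharks, Cobras, Rays — 4.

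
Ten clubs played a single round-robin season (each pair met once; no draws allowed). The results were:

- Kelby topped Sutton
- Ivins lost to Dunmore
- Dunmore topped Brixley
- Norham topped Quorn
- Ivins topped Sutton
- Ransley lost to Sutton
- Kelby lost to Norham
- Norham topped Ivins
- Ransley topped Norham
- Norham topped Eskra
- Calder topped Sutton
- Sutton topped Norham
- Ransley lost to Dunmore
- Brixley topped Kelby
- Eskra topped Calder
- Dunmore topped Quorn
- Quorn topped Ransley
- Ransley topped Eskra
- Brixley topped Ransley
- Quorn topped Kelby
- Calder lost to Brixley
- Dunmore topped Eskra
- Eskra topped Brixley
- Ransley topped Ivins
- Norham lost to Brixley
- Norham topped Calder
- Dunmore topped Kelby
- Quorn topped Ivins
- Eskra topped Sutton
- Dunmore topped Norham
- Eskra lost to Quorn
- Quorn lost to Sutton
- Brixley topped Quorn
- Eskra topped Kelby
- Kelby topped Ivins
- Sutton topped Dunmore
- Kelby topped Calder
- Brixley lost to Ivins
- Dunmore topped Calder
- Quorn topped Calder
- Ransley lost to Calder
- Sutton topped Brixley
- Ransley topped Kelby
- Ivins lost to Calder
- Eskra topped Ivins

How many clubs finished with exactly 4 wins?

1

Win totals: Kelby 3, Ivins 2, Dunmore 8, Ransley 4, Sutton 5, Brixley 5, Calder 3, Norham 5, Quorn 5, Eskra 5.
Exactly 4: Ransley — 1 club.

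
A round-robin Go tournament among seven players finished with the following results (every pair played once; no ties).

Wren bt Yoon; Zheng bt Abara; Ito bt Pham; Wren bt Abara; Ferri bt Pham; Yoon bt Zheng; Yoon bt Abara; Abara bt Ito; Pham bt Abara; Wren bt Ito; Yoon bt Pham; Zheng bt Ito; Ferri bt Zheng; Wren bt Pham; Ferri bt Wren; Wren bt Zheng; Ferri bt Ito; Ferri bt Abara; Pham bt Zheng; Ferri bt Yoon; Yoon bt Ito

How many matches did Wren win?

5

Wren's results: beat Abara, Pham, Zheng, Yoon, Ito; lost to Ferri.
That is 5 wins.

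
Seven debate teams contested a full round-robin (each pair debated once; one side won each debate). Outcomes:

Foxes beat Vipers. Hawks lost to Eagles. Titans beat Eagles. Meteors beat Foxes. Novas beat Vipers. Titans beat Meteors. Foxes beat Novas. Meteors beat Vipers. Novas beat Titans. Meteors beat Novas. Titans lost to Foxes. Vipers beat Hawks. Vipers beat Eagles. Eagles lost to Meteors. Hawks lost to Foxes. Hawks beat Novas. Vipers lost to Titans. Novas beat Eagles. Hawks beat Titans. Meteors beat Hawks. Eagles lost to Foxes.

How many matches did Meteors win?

Meteors' results: beat Foxes, Vipers, Novas, Hawks, Eagles; lost to Titans.
That is 5 wins.

5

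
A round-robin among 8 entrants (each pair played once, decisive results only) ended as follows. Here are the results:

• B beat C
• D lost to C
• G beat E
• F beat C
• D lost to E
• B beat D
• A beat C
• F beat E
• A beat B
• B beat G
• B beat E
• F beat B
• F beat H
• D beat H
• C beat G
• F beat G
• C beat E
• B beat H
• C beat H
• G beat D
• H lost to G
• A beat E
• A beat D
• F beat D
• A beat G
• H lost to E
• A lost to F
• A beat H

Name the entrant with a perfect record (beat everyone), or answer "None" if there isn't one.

F has 7 wins out of 7 opponents — a perfect record.

F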